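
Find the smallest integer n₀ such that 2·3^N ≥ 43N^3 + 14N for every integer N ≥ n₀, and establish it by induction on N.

At N = 8: 13122 < 22128, so the inequality fails and n₀ ≥ 9. We prove 2·3^N ≥ 43N^3 + 14N for all N ≥ 9.
Base step (N = 9): 2·3^N = 39366 and 43N^3 + 14N = 31473, so 39366 ≥ 31473.
Inductive step: assume the claim holds for N = p, so 2·3^p ≥ 43p^3 + 14p.
Then 2·3^(p + 1) = 3·(2·3^p) ≥ 3·(43p^3 + 14p).
Also, for p ≥ 9 we have 3·(43p^3 + 14p) ≥ 43(p+1)^3 + 14(p+1), since 3·(43p^3 + 14p) − (43(p+1)^3 + 14(p+1)) = 86p^3 - 129p^2 - 101p - 57, which is nonnegative for all p ≥ 9.
Combining, 2·3^(p + 1) ≥ 43(p+1)^3 + 14(p+1).
This completes the induction.
Hence the smallest such n₀ is 9.

n₀ = 9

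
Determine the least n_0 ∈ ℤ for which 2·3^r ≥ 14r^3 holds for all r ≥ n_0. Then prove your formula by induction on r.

n_0 = 8

At r = 7: 4374 < 4802, so the inequality fails and n_0 ≥ 8. We prove 2·3^r ≥ 14r^3 for all r ≥ 8.
Base step (r = 8): 2·3^r = 13122 and 14r^3 = 7168, so 13122 ≥ 7168.
Inductive step: assume the claim holds for r = i, so 2·3^i ≥ 14i^3.
Then 2·3^(i + 1) = 3·(2·3^i) ≥ 3·(14i^3).
Also, for i ≥ 8 we have 3·(14i^3) ≥ 14(i+1)^3, since 3 ≥ (1 + 1/i)^3 for all i ≥ 8.
Combining, 2·3^(i + 1) ≥ 14(i+1)^3.
By induction, the statement is established for all r ≥ 8.
Hence the smallest such n_0 is 8.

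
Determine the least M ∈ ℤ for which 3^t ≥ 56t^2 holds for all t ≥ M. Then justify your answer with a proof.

At t = 7: 2187 < 2744, so the inequality fails and M ≥ 8. We prove 3^t ≥ 56t^2 for all t ≥ 8.
Base case (t = 8): 3^t = 6561 and 56t^2 = 3584, so 6561 ≥ 3584.
Inductive step: suppose the statement holds for some p ≥ 8, so 3^p ≥ 56p^2.
Then 3^(p + 1) = 3·(3^p) ≥ 3·(56p^2).
Also, for p ≥ 8 we have 3·(56p^2) ≥ 56(p+1)^2, since 3 ≥ (1 + 1/p)^2 for all p ≥ 8.
Combining, 3^(p + 1) ≥ 56(p+1)^2.
By the principle of mathematical induction, the result holds for all t ≥ 8.
Hence the smallest such M is 8.

M = 8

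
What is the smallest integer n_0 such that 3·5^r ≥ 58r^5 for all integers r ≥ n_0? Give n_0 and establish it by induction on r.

At r = 8: 1171875 < 1900544, so the inequality fails and n_0 ≥ 9. We prove 3·5^r ≥ 58r^5 for all r ≥ 9.
Base case (r = 9): 3·5^r = 5859375 and 58r^5 = 3424842, so 5859375 ≥ 3424842.
Inductive step: assume the claim holds for r = j, so 3·5^j ≥ 58j^5.
Then 3·5^(j + 1) = 5·(3·5^j) ≥ 5·(58j^5).
Also, for j ≥ 9 we have 5·(58j^5) ≥ 58(j+1)^5, since 5 ≥ (1 + 1/j)^5 for all j ≥ 9.
Combining, 3·5^(j + 1) ≥ 58(j+1)^5.
By the principle of mathematical induction, the result holds for all r ≥ 9.
Hence the smallest such n_0 is 9.

n_0 = 9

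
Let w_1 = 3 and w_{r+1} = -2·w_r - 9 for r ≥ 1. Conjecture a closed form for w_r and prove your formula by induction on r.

w_r = -3(-2)^r - 3

Computing the first terms: w_1 = 3, w_2 = -15, w_3 = 21. This suggests w_r = -3(-2)^r - 3.
Base step (r = 1): the formula gives 3 = 3 = w_1.
Inductive step: assume the claim holds for r = m, so w_m = -3(-2)^m - 3.
Then w_{m+1} = -2·w_m - 9 = -2·(-3(-2)^m - 3) - 9 = -3(-2)^(m + 1) - 3,
which is the claimed formula at r = m+1.
By induction, the statement is established for all r ≥ 1.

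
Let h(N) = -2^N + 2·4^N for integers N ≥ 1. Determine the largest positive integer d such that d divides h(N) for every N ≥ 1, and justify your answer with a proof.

Computing the first values: h(1) = 6 and h(2) = 28; gcd(6, 28) = 2, so d ≤ 2.
We prove 2 | -2^N + 2·4^N for all N ≥ 1 by induction on N.
For the base case N = 1: h(1) = 6 = 2·(3), so 2 | h(1).
Suppose the result is true for N = m, i.e. 2 | h(m). Then
h(m+1) − 4·h(m) = (-2^(m+1) + 2·4^(m+1)) − 4·(-2^m + 2·4^m) = (-1)·2^m·(2 − 4) = (2)·2^m. Since 2 | h(m) by the inductive hypothesis, 2 | 4·h(m); and 2 | 2 since 2 = 2·1. Therefore 2 | h(m+1).
Hence, by induction on N, the claim holds for every N ≥ 1.
Therefore the largest such d is 2.

d = 2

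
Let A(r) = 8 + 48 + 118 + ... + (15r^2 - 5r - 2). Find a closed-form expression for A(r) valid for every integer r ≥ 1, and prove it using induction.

A(r) = r(5r^2 + 5r - 2)

We claim A(r) = r(5r^2 + 5r - 2) for all r ≥ 1.
When r = 1: A(1) = 8, and the closed form gives 8. They agree.
Inductive step: assume the claim holds for r = j, so A(j) = j(5j^2 + 5j - 2).
Then A(j+1) = A(j) + (15j^2 + 25j + 8) = (j(5j^2 + 5j - 2)) + (15j^2 + 25j + 8).
Simplifying, A(j+1) = (j + 1)(5j^2 + 15j + 8) = (j+1)(5(j+1)^2 + 5(j+1) - 2),
which is the closed form with r = j+1.
This completes the induction.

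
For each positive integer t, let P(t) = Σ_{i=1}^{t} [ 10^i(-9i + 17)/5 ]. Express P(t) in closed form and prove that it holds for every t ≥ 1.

We claim P(t) = 2·10^t(-t + 2) - 4 for all t ≥ 1.
Base step (t = 1): P(1) = 16, and the closed form gives 16. They agree.
For the inductive step, assume it holds for an arbitrary i ≥ 1, so P(i) = 2·10^i(-i + 2) - 4.
Then P(i+1) = P(i) + (10^i(-18i + 16)) = (2·10^i(-i + 2) - 4) + (10^i(-18i + 16)).
Simplifying, P(i+1) = -20·10^i·i + 20·10^i - 4 = 2·10^(i+1)(-(i+1) + 2) - 4,
which is the closed form with t = i+1.
By induction, the statement is established for all t ≥ 1.

P(t) = 2·10^t(-t + 2) - 4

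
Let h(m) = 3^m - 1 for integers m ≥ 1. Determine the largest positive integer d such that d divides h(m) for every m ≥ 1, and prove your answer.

Computing the first values: h(1) = 2 and h(2) = 8; gcd(2, 8) = 2, so d ≤ 2.
We prove 2 | 3^m - 1 for all m ≥ 1 by induction on m.
For the base case m = 1: h(1) = 2 = 2·(1), so 2 | h(1).
Inductive step: suppose the statement holds for some p ≥ 1, i.e. 2 | h(p). Then
3^{p+1} − 1^{p+1} = 3·3^p − 1·1^p = 3·(3^p − 1^p) + (2)·1^p. The first term is divisible by 2 by the inductive hypothesis, and the second term (2)·1^p is divisible by 2 since 2 | 2. Hence 2 | h(p+1).
This completes the induction.
Therefore the largest such d is 2.

d = 2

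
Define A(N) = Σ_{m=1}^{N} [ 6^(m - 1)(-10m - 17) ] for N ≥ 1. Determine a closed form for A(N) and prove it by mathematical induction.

A(N) = -6^N(2N + 3) + 3

We claim A(N) = -6^N(2N + 3) + 3 for all N ≥ 1.
When N = 1: A(1) = -27, and the closed form gives -27. They agree.
For the inductive step, assume it holds for an arbitrary m ≥ 1, so A(m) = -6^m(2m + 3) + 3.
Then A(m+1) = A(m) + (6^m(-10m - 27)) = (-6^m(2m + 3) + 3) + (6^m(-10m - 27)).
Simplifying, A(m+1) = -12·6^m·m - 30·6^m + 3 = -6^(m+1)(2(m+1) + 3) + 3,
which is the closed form with N = m+1.
This completes the induction.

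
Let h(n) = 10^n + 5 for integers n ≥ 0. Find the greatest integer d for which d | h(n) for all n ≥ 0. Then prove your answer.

d = 3

Computing the first values: h(0) = 6 and h(1) = 15; gcd(6, 15) = 3, so d ≤ 3.
We prove 3 | 10^n + 5 for all n ≥ 0 by induction on n.
Base case (n = 0): h(0) = 6 = 3·(2), so 3 | h(0).
Inductive step: suppose the statement holds for some m ≥ 0, i.e. 3 | h(m). Then
h(m+1) = 10^(m+1) + 5 = 10·(10^m + 5) - 45 = 10·h(m) - 45. The first term is divisible by 3 by the inductive hypothesis, and -45 is divisible by 3. Hence 3 | h(m+1).
By the principle of mathematical induction, the result holds for all n ≥ 0.
Therefore the largest such d is 3.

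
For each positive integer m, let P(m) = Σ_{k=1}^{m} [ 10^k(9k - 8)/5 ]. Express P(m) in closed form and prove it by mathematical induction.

We claim P(m) = 2·10^m(m - 1) + 2 for all m ≥ 1.
Base case (m = 1): P(1) = 2, and the closed form gives 2. They agree.
Inductive step: assume the claim holds for m = k, so P(k) = 2·10^k(k - 1) + 2.
Then P(k+1) = P(k) + (10^k(18k + 2)) = (2·10^k(k - 1) + 2) + (10^k(18k + 2)).
Simplifying, P(k+1) = 20·10^k·k + 2 = 2·10^(k+1)((k+1) - 1) + 2,
which is the closed form with m = k+1.
Hence, by induction on m, the claim holds for every m ≥ 1.

P(m) = 2·10^m(m - 1) + 2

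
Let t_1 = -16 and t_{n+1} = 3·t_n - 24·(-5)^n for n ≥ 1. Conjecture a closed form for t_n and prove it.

Computing the first terms: t_1 = -16, t_2 = 72, t_3 = -384. This suggests t_n = 3(-5)^n - 3^(n - 1).
Base case (n = 1): the formula gives -16 = -16 = t_1.
Suppose the result is true for n = r, so t_r = 3(-5)^r - 3^(r - 1).
Then t_{r+1} = 3·t_r - 24·(-5)^r = 3·(3(-5)^r - 3^(r - 1)) - 24·(-5)^r = 3(-5)^(r + 1) - 3^r = 3(-5)^(r+1) - 3^((r+1) - 1),
which is the claimed formula at n = r+1.
By induction, the statement is established for all n ≥ 1.

t_n = 3(-5)^n - 3^(n - 1)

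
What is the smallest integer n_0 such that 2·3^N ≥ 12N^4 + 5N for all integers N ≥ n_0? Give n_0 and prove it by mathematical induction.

n_0 = 11

At N = 10: 118098 < 120050, so the inequality fails and n_0 ≥ 11. We prove 2·3^N ≥ 12N^4 + 5N for all N ≥ 11.
For the base case N = 11: 2·3^N = 354294 and 12N^4 + 5N = 175747, so 354294 ≥ 175747.
Inductive step: assume the claim holds for N = m, so 2·3^m ≥ 12m^4 + 5m.
Then 2·3^(m + 1) = 3·(2·3^m) ≥ 3·(12m^4 + 5m).
Also, for m ≥ 11 we have 3·(12m^4 + 5m) ≥ 12(m+1)^4 + 5(m+1), since 3·(12m^4 + 5m) − (12(m+1)^4 + 5(m+1)) = 24m^4 - 48m^3 - 72m^2 - 38m - 17, which is nonnegative for all m ≥ 11.
Combining, 2·3^(m + 1) ≥ 12(m+1)^4 + 5(m+1).
By induction, the statement is established for all N ≥ 11.
Hence the smallest such n_0 is 11.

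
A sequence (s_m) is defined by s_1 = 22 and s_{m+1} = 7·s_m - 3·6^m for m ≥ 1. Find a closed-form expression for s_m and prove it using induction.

s_m = 3·6^m + 4·7^(m - 1)

Computing the first terms: s_1 = 22, s_2 = 136, s_3 = 844. This suggests s_m = 3·6^m + 4·7^(m - 1).
Base step (m = 1): the formula gives 22 = 22 = s_1.
Inductive step: suppose the statement holds for some p ≥ 1, so s_p = 3·6^p + 4·7^(p - 1).
Then s_{p+1} = 7·s_p - 3·6^p = 7·(3·6^p + 4·7^(p - 1)) - 3·6^p = 3·6^(p + 1) + 4·7^p = 3·6^(p+1) + 4·7^((p+1) - 1),
which is the claimed formula at m = p+1.
By the principle of mathematical induction, the result holds for all m ≥ 1.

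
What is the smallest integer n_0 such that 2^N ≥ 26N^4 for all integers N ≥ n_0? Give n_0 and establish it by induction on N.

At N = 22: 4194304 < 6090656, so the inequality fails and n_0 ≥ 23. We prove 2^N ≥ 26N^4 for all N ≥ 23.
Base step (N = 23): 2^N = 8388608 and 26N^4 = 7275866, so 8388608 ≥ 7275866.
For the inductive step, assume it holds for an arbitrary p ≥ 23, so 2^p ≥ 26p^4.
Then 2^(p + 1) = 2·(2^p) ≥ 2·(26p^4).
Also, for p ≥ 23 we have 2·(26p^4) ≥ 26(p+1)^4, since 2 ≥ (1 + 1/p)^4 for all p ≥ 23.
Combining, 2^(p + 1) ≥ 26(p+1)^4.
This completes the induction.
Hence the smallest such n_0 is 23.

n_0 = 23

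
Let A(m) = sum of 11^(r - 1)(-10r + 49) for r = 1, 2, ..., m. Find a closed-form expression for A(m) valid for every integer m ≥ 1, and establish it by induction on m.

We claim A(m) = 11^m(-m + 5) - 5 for all m ≥ 1.
Base case (m = 1): A(1) = 39, and the closed form gives 39. They agree.
Inductive step: suppose the statement holds for some r ≥ 1, so A(r) = 11^r(-r + 5) - 5.
Then A(r+1) = A(r) + (11^r(-10r + 39)) = (11^r(-r + 5) - 5) + (11^r(-10r + 39)).
Simplifying, A(r+1) = -11·11^r·r + 44·11^r - 5 = 11^(r+1)(-(r+1) + 5) - 5,
which is the closed form with m = r+1.
Hence, by induction on m, the claim holds for every m ≥ 1.

A(m) = 11^m(-m + 5) - 5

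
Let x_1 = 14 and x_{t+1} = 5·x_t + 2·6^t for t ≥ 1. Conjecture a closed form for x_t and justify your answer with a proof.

Computing the first terms: x_1 = 14, x_2 = 82, x_3 = 482. This suggests x_t = 2·5^(t - 1) + 2·6^t.
When t = 1: the formula gives 14 = 14 = x_1.
For the inductive step, assume it holds for an arbitrary r ≥ 1, so x_r = 2·5^(r - 1) + 2·6^r.
Then x_{r+1} = 5·x_r + 2·6^r = 5·(2·5^(r - 1) + 2·6^r) + 2·6^r = 2·5^r + 2·6^(r + 1) = 2·5^((r+1) - 1) + 2·6^(r+1),
which is the claimed formula at t = r+1.
By the principle of mathematical induction, the result holds for all t ≥ 1.

x_t = 2·5^(t - 1) + 2·6^t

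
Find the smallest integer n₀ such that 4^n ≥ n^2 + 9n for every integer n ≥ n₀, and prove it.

At n = 2: 16 < 22, so the inequality fails and n₀ ≥ 3. We prove 4^n ≥ n^2 + 9n for all n ≥ 3.
When n = 3: 4^n = 64 and n^2 + 9n = 36, so 64 ≥ 36.
Inductive step: suppose the statement holds for some r ≥ 3, so 4^r ≥ r^2 + 9r.
Then 4^(r + 1) = 4·(4^r) ≥ 4·(r^2 + 9r).
Also, for r ≥ 3 we have 4·(r^2 + 9r) ≥ (r+1)^2 + 9(r+1), since 4·(r^2 + 9r) − ((r+1)^2 + 9(r+1)) = 3r^2 + 25r - 10, which is nonnegative for all r ≥ 3.
Combining, 4^(r + 1) ≥ (r+1)^2 + 9(r+1).
By the principle of mathematical induction, the result holds for all n ≥ 3.
Hence the smallest such n₀ is 3.

n₀ = 3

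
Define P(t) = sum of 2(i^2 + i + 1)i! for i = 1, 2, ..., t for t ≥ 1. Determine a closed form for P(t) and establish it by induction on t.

P(t) = (2t + 2)(t + 1)! - 2

We claim P(t) = (2t + 2)(t + 1)! - 2 for all t ≥ 1.
For the base case t = 1: P(1) = 6, and the closed form gives 6. They agree.
Inductive step: suppose the statement holds for some i ≥ 1, so P(i) = (2i + 2)(i + 1)! - 2.
Then P(i+1) = P(i) + (2(i^2 + 3i + 3)(i + 1)!) = ((2i + 2)(i + 1)! - 2) + (2(i^2 + 3i + 3)(i + 1)!).
Simplifying, P(i+1) = (2(i+1) + 2)((i+1) + 1)! - 2,
which is the closed form with t = i+1.
This completes the induction.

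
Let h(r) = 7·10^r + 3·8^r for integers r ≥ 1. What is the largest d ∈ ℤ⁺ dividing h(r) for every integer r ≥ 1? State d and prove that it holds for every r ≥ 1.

d = 2

Computing the first values: h(1) = 94 and h(2) = 892; gcd(94, 892) = 2, so d ≤ 2.
We prove 2 | 7·10^r + 3·8^r for all r ≥ 1 by induction on r.
For the base case r = 1: h(1) = 94 = 2·(47), so 2 | h(1).
For the inductive step, assume it holds for an arbitrary j ≥ 1, i.e. 2 | h(j). Then
h(j+1) − 10·h(j) = (7·10^(j+1) + 3·8^(j+1)) − 10·(7·10^j + 3·8^j) = (3)·8^j·(8 − 10) = (-6)·8^j. Since 2 | h(j) by the inductive hypothesis, 2 | 10·h(j); and 2 | -6 since -6 = 2·-3. Therefore 2 | h(j+1).
This completes the induction.
Therefore the largest such d is 2.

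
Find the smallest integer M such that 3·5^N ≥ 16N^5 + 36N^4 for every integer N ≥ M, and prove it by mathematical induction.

At N = 7: 234375 < 355348, so the inequality fails and M ≥ 8. We prove 3·5^N ≥ 16N^5 + 36N^4 for all N ≥ 8.
When N = 8: 3·5^N = 1171875 and 16N^5 + 36N^4 = 671744, so 1171875 ≥ 671744.
Suppose the result is true for N = m, so 3·5^m ≥ 16m^5 + 36m^4.
Then 3·5^(m + 1) = 5·(3·5^m) ≥ 5·(16m^5 + 36m^4).
Also, for m ≥ 8 we have 5·(16m^5 + 36m^4) ≥ 16(m+1)^5 + 36(m+1)^4, since 5·(16m^5 + 36m^4) − (16(m+1)^5 + 36(m+1)^4) = 64m^5 + 64m^4 - 304m^3 - 376m^2 - 224m - 52, which is nonnegative for all m ≥ 8.
Combining, 3·5^(m + 1) ≥ 16(m+1)^5 + 36(m+1)^4.
By the principle of mathematical induction, the result holds for all N ≥ 8.
Hence the smallest such M is 8.

M = 8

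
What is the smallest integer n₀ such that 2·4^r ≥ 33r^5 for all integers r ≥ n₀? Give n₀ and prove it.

At r = 10: 2097152 < 3300000, so the inequality fails and n₀ ≥ 11. We prove 2·4^r ≥ 33r^5 for all r ≥ 11.
Base case (r = 11): 2·4^r = 8388608 and 33r^5 = 5314683, so 8388608 ≥ 5314683.
Inductive step: suppose the statement holds for some m ≥ 11, so 2·4^m ≥ 33m^5.
Then 2·4^(m + 1) = 4·(2·4^m) ≥ 4·(33m^5).
Also, for m ≥ 11 we have 4·(33m^5) ≥ 33(m+1)^5, since 4 ≥ (1 + 1/m)^5 for all m ≥ 11.
Combining, 2·4^(m + 1) ≥ 33(m+1)^5.
This completes the induction.
Hence the smallest such n₀ is 11.

n₀ = 11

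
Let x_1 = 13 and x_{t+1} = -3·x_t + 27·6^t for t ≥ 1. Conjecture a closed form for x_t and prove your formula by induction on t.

x_t = -5(-3)^(t - 1) + 3·6^t

Computing the first terms: x_1 = 13, x_2 = 123, x_3 = 603. This suggests x_t = -5(-3)^(t - 1) + 3·6^t.
Base step (t = 1): the formula gives 13 = 13 = x_1.
For the inductive step, assume it holds for an arbitrary r ≥ 1, so x_r = -5(-3)^(r - 1) + 3·6^r.
Then x_{r+1} = -3·x_r + 27·6^r = -3·(-5(-3)^(r - 1) + 3·6^r) + 27·6^r = -5(-3)^r + 3·6^(r + 1) = -5(-3)^((r+1) - 1) + 3·6^(r+1),
which is the claimed formula at t = r+1.
By the principle of mathematical induction, the result holds for all t ≥ 1.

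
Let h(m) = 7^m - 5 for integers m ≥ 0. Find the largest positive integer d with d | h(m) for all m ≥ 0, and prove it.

Computing the first values: h(0) = -4 and h(1) = 2; gcd(-4, 2) = 2, so d ≤ 2.
We prove 2 | 7^m - 5 for all m ≥ 0 by induction on m.
Base step (m = 0): h(0) = -4 = 2·(-2), so 2 | h(0).
Suppose the result is true for m = r, i.e. 2 | h(r). Then
h(r+1) = 7^(r+1) - 5 = 7·(7^r - 5) + 30 = 7·h(r) + 30. The first term is divisible by 2 by the inductive hypothesis, and 30 is divisible by 2. Hence 2 | h(r+1).
Hence, by induction on m, the claim holds for every m ≥ 0.
Therefore the largest such d is 2.

d = 2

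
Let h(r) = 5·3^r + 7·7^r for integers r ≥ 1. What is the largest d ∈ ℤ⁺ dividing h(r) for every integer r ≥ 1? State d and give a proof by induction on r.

Computing the first values: h(1) = 64 and h(2) = 388; gcd(64, 388) = 4, so d ≤ 4.
We prove 4 | 5·3^r + 7·7^r for all r ≥ 1 by induction on r.
Base step (r = 1): h(1) = 64 = 4·(16), so 4 | h(1).
Inductive step: assume the claim holds for r = j, i.e. 4 | h(j). Then
h(j+1) − 7·h(j) = (5·3^(j+1) + 7·7^(j+1)) − 7·(5·3^j + 7·7^j) = (5)·3^j·(3 − 7) = (-20)·3^j. Since 4 | h(j) by the inductive hypothesis, 4 | 7·h(j); and 4 | -20 since -20 = 4·-5. Therefore 4 | h(j+1).
By induction, the statement is established for all r ≥ 1.
Therefore the largest such d is 4.

d = 4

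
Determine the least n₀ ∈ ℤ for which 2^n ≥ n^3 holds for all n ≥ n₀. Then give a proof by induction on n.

At n = 9: 512 < 729, so the inequality fails and n₀ ≥ 10. We prove 2^n ≥ n^3 for all n ≥ 10.
Base step (n = 10): 2^n = 1024 and n^3 = 1000, so 1024 ≥ 1000.
Inductive step: assume the claim holds for n = k, so 2^k ≥ k^3.
Then 2^(k + 1) = 2·(2^k) ≥ 2·(k^3).
Also, for k ≥ 10 we have 2·(k^3) ≥ (k+1)^3, since 2 ≥ (1 + 1/k)^3 for all k ≥ 10.
Combining, 2^(k + 1) ≥ (k+1)^3.
This completes the induction.
Hence the smallest such n₀ is 10.

n₀ = 10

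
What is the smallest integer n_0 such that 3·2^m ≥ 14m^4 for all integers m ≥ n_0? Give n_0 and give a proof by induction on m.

n_0 = 20

At m = 19: 1572864 < 1824494, so the inequality fails and n_0 ≥ 20. We prove 3·2^m ≥ 14m^4 for all m ≥ 20.
When m = 20: 3·2^m = 3145728 and 14m^4 = 2240000, so 3145728 ≥ 2240000.
Inductive step: assume the claim holds for m = i, so 3·2^i ≥ 14i^4.
Then 3·2^(i + 1) = 2·(3·2^i) ≥ 2·(14i^4).
Also, for i ≥ 20 we have 2·(14i^4) ≥ 14(i+1)^4, since 2 ≥ (1 + 1/i)^4 for all i ≥ 20.
Combining, 3·2^(i + 1) ≥ 14(i+1)^4.
By the principle of mathematical induction, the result holds for all m ≥ 20.
Hence the smallest such n_0 is 20.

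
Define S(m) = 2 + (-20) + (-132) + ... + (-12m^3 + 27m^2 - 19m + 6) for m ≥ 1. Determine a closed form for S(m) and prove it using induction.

We claim S(m) = -m(3m^3 - 3m^2 - m - 1) for all m ≥ 1.
For the base case m = 1: S(1) = 2, and the closed form gives 2. They agree.
Suppose the result is true for m = j, so S(j) = j(-3j^3 + 3j^2 + j + 1).
Then S(j+1) = S(j) + (-12j^3 - 9j^2 - j + 2) = (j(-3j^3 + 3j^2 + j + 1)) + (-12j^3 - 9j^2 - j + 2).
Simplifying, S(j+1) = -(j + 1)(3j^3 + 6j^2 + 2j - 2) = -(j+1)(3(j+1)^3 - 3(j+1)^2 - (j+1) - 1),
which is the closed form with m = j+1.
By the principle of mathematical induction, the result holds for all m ≥ 1.

S(m) = -m(3m^3 - 3m^2 - m - 1)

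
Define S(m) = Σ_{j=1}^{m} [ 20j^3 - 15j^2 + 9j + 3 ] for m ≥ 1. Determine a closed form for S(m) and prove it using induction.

We claim S(m) = m(5m^3 + 5m^2 + 2m + 5) for all m ≥ 1.
For the base case m = 1: S(1) = 17, and the closed form gives 17. They agree.
Inductive step: suppose the statement holds for some j ≥ 1, so S(j) = j(5j^3 + 5j^2 + 2j + 5).
Then S(j+1) = S(j) + (20j^3 + 45j^2 + 39j + 17) = (j(5j^3 + 5j^2 + 2j + 5)) + (20j^3 + 45j^2 + 39j + 17).
Simplifying, S(j+1) = (j + 1)(5j^3 + 20j^2 + 27j + 17) = (j+1)(5(j+1)^3 + 5(j+1)^2 + 2(j+1) + 5),
which is the closed form with m = j+1.
This completes the induction.

S(m) = m(5m^3 + 5m^2 + 2m + 5)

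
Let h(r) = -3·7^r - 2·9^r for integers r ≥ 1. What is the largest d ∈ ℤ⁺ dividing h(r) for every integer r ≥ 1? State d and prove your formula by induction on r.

Computing the first values: h(1) = -39 and h(2) = -309; gcd(-39, -309) = 3, so d ≤ 3.
We prove 3 | -3·7^r - 2·9^r for all r ≥ 1 by induction on r.
Base case (r = 1): h(1) = -39 = 3·(-13), so 3 | h(1).
For the inductive step, assume it holds for an arbitrary k ≥ 1, i.e. 3 | h(k). Then
h(k+1) − 9·h(k) = (-3·7^(k+1) - 2·9^(k+1)) − 9·(-3·7^k - 2·9^k) = (-3)·7^k·(7 − 9) = (6)·7^k. Since 3 | h(k) by the inductive hypothesis, 3 | 9·h(k); and 3 | 6 since 6 = 3·2. Therefore 3 | h(k+1).
By induction, the statement is established for all r ≥ 1.
Therefore the largest such d is 3.

d = 3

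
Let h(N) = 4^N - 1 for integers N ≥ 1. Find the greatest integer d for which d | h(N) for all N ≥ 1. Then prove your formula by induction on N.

Computing the first values: h(1) = 3 and h(2) = 15; gcd(3, 15) = 3, so d ≤ 3.
We prove 3 | 4^N - 1 for all N ≥ 1 by induction on N.
When N = 1: h(1) = 3 = 3·(1), so 3 | h(1).
For the inductive step, assume it holds for an arbitrary r ≥ 1, i.e. 3 | h(r). Then
4^{r+1} − 1^{r+1} = 4·4^r − 1·1^r = 4·(4^r − 1^r) + (3)·1^r. The first term is divisible by 3 by the inductive hypothesis, and the second term (3)·1^r is divisible by 3 since 3 | 3. Hence 3 | h(r+1).
This completes the induction.
Therefore the largest such d is 3.

d = 3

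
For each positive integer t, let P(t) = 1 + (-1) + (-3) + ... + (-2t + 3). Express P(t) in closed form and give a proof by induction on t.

P(t) = -t(t - 2)

We claim P(t) = -t(t - 2) for all t ≥ 1.
Base case (t = 1): P(1) = 1, and the closed form gives 1. They agree.
For the inductive step, assume it holds for an arbitrary j ≥ 1, so P(j) = j(-j + 2).
Then P(j+1) = P(j) + (-2j + 1) = (j(-j + 2)) + (-2j + 1).
Simplifying, P(j+1) = -(j - 1)(j + 1) = -(j+1)((j+1) - 2),
which is the closed form with t = j+1.
By the principle of mathematical induction, the result holds for all t ≥ 1.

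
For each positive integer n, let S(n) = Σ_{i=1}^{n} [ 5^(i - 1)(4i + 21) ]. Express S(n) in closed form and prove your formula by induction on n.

We claim S(n) = 5^n(n + 5) - 5 for all n ≥ 1.
Base step (n = 1): S(1) = 25, and the closed form gives 25. They agree.
For the inductive step, assume it holds for an arbitrary i ≥ 1, so S(i) = 5^i(i + 5) - 5.
Then S(i+1) = S(i) + (5^i(4i + 25)) = (5^i(i + 5) - 5) + (5^i(4i + 25)).
Simplifying, S(i+1) = 5·5^i·i + 30·5^i - 5 = 5^(i+1)((i+1) + 5) - 5,
which is the closed form with n = i+1.
By induction, the statement is established for all n ≥ 1.

S(n) = 5^n(n + 5) - 5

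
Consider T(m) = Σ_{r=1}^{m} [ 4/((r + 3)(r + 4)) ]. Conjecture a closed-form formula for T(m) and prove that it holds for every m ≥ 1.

We claim T(m) = m/(m + 4) for all m ≥ 1.
Base step (m = 1): T(1) = 1/5, and the closed form gives 1/5. They agree.
Inductive step: assume the claim holds for m = r, so T(r) = r/(r + 4).
Then T(r+1) = T(r) + (4/((r + 4)(r + 5))) = (r/(r + 4)) + (4/((r + 4)(r + 5))).
Simplifying, T(r+1) = (r + 1)/(r + 5) = (r+1)/((r+1) + 4),
which is the closed form with m = r+1.
By the principle of mathematical induction, the result holds for all m ≥ 1.

T(m) = m/(m + 4)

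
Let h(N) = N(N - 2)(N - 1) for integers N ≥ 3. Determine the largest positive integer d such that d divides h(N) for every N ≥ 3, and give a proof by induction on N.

Computing the first values: h(3) = 6 and h(4) = 24; gcd(6, 24) = 6, so d ≤ 6.
We prove 6 | N(N - 2)(N - 1) for all N ≥ 3 by induction on N.
Base step (N = 3): h(3) = 6 = 6·(1), so 6 | h(3).
Inductive step: suppose the statement holds for some p ≥ 3, i.e. 6 | h(p). Then
h(p+1) − h(p) = (p-1)·p·(p+1) − (p-2)·(p-1)·p = (p-1)·p·[(p+1) − (p-2)] = 3·(p-1)·p. The product of 2 consecutive integers is divisible by (2)! = 2, so h(p+1) − h(p) is divisible by 3·2 = 6. By the inductive hypothesis 6 | h(p), hence 6 | h(p+1).
By induction, the statement is established for all N ≥ 3.
Therefore the largest such d is 6.

d = 6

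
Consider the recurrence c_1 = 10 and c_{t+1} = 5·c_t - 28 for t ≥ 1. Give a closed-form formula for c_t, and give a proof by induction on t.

c_t = 3·5^(t - 1) + 7

Computing the first terms: c_1 = 10, c_2 = 22, c_3 = 82. This suggests c_t = 3·5^(t - 1) + 7.
When t = 1: the formula gives 10 = 10 = c_1.
Suppose the result is true for t = j, so c_j = 3·5^(j - 1) + 7.
Then c_{j+1} = 5·c_j - 28 = 5·(3·5^(j - 1) + 7) - 28 = 3·5^j + 7 = 3·5^((j+1) - 1) + 7,
which is the claimed formula at t = j+1.
By induction, the statement is established for all t ≥ 1.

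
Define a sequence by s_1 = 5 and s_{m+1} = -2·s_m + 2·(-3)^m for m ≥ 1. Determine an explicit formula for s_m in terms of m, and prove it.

s_m = -(-2)^(m - 1) - 2(-3)^m

Computing the first terms: s_1 = 5, s_2 = -16, s_3 = 50. This suggests s_m = -(-2)^(m - 1) - 2(-3)^m.
Base case (m = 1): the formula gives 5 = 5 = s_1.
Inductive step: suppose the statement holds for some j ≥ 1, so s_j = -(-2)^(j - 1) - 2(-3)^j.
Then s_{j+1} = -2·s_j + 2·(-3)^j = -2·(-(-2)^(j - 1) - 2(-3)^j) + 2·(-3)^j = -(-2)^j - 2(-3)^(j + 1) = -(-2)^((j+1) - 1) - 2(-3)^(j+1),
which is the claimed formula at m = j+1.
By induction, the statement is established for all m ≥ 1.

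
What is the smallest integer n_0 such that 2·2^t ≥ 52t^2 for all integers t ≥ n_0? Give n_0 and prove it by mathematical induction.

n_0 = 12

At t = 11: 4096 < 6292, so the inequality fails and n_0 ≥ 12. We prove 2·2^t ≥ 52t^2 for all t ≥ 12.
Base case (t = 12): 2·2^t = 8192 and 52t^2 = 7488, so 8192 ≥ 7488.
Inductive step: assume the claim holds for t = i, so 2·2^i ≥ 52i^2.
Then 2·2^(i + 1) = 2·(2·2^i) ≥ 2·(52i^2).
Also, for i ≥ 12 we have 2·(52i^2) ≥ 52(i+1)^2, since 2 ≥ (1 + 1/i)^2 for all i ≥ 12.
Combining, 2·2^(i + 1) ≥ 52(i+1)^2.
This completes the induction.
Hence the smallest such n_0 is 12.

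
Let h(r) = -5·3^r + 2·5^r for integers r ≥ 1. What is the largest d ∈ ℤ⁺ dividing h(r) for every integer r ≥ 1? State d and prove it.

Computing the first values: h(1) = -5 and h(2) = 5; gcd(-5, 5) = 5, so d ≤ 5.
We prove 5 | -5·3^r + 2·5^r for all r ≥ 1 by induction on r.
When r = 1: h(1) = -5 = 5·(-1), so 5 | h(1).
Inductive step: suppose the statement holds for some p ≥ 1, i.e. 5 | h(p). Then
h(p+1) − 5·h(p) = (-5·3^(p+1) + 2·5^(p+1)) − 5·(-5·3^p + 2·5^p) = (-5)·3^p·(3 − 5) = (10)·3^p. Since 5 | h(p) by the inductive hypothesis, 5 | 5·h(p); and 5 | 10 since 10 = 5·2. Therefore 5 | h(p+1).
This completes the induction.
Therefore the largest such d is 5.

d = 5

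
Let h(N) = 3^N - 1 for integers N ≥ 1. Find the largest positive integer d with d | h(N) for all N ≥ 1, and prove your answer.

Computing the first values: h(1) = 2 and h(2) = 8; gcd(2, 8) = 2, so d ≤ 2.
We prove 2 | 3^N - 1 for all N ≥ 1 by induction on N.
Base step (N = 1): h(1) = 2 = 2·(1), so 2 | h(1).
Suppose the result is true for N = r, i.e. 2 | h(r). Then
3^{r+1} − 1^{r+1} = 3·3^r − 1·1^r = 3·(3^r − 1^r) + (2)·1^r. The first term is divisible by 2 by the inductive hypothesis, and the second term (2)·1^r is divisible by 2 since 2 | 2. Hence 2 | h(r+1).
This completes the induction.
Therefore the largest such d is 2.

d = 2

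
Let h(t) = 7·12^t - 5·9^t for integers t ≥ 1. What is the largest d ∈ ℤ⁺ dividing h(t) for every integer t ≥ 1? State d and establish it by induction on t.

Computing the first values: h(1) = 39 and h(2) = 603; gcd(39, 603) = 3, so d ≤ 3.
We prove 3 | 7·12^t - 5·9^t for all t ≥ 1 by induction on t.
Base case (t = 1): h(1) = 39 = 3·(13), so 3 | h(1).
Inductive step: suppose the statement holds for some p ≥ 1, i.e. 3 | h(p). Then
h(p+1) − 12·h(p) = (7·12^(p+1) - 5·9^(p+1)) − 12·(7·12^p - 5·9^p) = (-5)·9^p·(9 − 12) = (15)·9^p. Since 3 | h(p) by the inductive hypothesis, 3 | 12·h(p); and 3 | 15 since 15 = 3·5. Therefore 3 | h(p+1).
This completes the induction.
Therefore the largest such d is 3.

d = 3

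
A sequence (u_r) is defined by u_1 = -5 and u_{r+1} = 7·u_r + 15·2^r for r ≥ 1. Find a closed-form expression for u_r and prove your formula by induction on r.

u_r = -3·2^r + 7^(r - 1)

Computing the first terms: u_1 = -5, u_2 = -5, u_3 = 25. This suggests u_r = -3·2^r + 7^(r - 1).
When r = 1: the formula gives -5 = -5 = u_1.
Inductive step: suppose the statement holds for some j ≥ 1, so u_j = -3·2^j + 7^(j - 1).
Then u_{j+1} = 7·u_j + 15·2^j = 7·(-3·2^j + 7^(j - 1)) + 15·2^j = -3·2^(j + 1) + 7^j = -3·2^(j+1) + 7^((j+1) - 1),
which is the claimed formula at r = j+1.
By induction, the statement is established for all r ≥ 1.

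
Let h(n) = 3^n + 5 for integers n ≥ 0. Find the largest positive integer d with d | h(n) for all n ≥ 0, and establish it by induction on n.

d = 2

Computing the first values: h(0) = 6 and h(1) = 8; gcd(6, 8) = 2, so d ≤ 2.
We prove 2 | 3^n + 5 for all n ≥ 0 by induction on n.
For the base case n = 0: h(0) = 6 = 2·(3), so 2 | h(0).
For the inductive step, assume it holds for an arbitrary m ≥ 0, i.e. 2 | h(m). Then
h(m+1) = 3^(m+1) + 5 = 3·(3^m + 5) - 10 = 3·h(m) - 10. The first term is divisible by 2 by the inductive hypothesis, and -10 is divisible by 2. Hence 2 | h(m+1).
By induction, the statement is established for all n ≥ 0.
Therefore the largest such d is 2.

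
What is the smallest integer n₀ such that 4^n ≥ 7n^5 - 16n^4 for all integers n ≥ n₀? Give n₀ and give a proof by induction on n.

At n = 9: 262144 < 308367, so the inequality fails and n₀ ≥ 10. We prove 4^n ≥ 7n^5 - 16n^4 for all n ≥ 10.
When n = 10: 4^n = 1048576 and 7n^5 - 16n^4 = 540000, so 1048576 ≥ 540000.
Inductive step: assume the claim holds for n = r, so 4^r ≥ 7r^5 - 16r^4.
Then 4^(r + 1) = 4·(4^r) ≥ 4·(7r^5 - 16r^4).
Also, for r ≥ 10 we have 4·(7r^5 - 16r^4) ≥ 7(r+1)^5 - 16(r+1)^4, since 4·(7r^5 - 16r^4) − (7(r+1)^5 - 16(r+1)^4) = 21r^5 - 83r^4 - 6r^3 + 26r^2 + 29r + 9, which is nonnegative for all r ≥ 10.
Combining, 4^(r + 1) ≥ 7(r+1)^5 - 16(r+1)^4.
By the principle of mathematical induction, the result holds for all n ≥ 10.
Hence the smallest such n₀ is 10.

n₀ = 10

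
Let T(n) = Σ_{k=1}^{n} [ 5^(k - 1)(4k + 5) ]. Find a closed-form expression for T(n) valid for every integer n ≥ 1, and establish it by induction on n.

T(n) = 5^n(n + 1) - 1

We claim T(n) = 5^n(n + 1) - 1 for all n ≥ 1.
Base step (n = 1): T(1) = 9, and the closed form gives 9. They agree.
Inductive step: assume the claim holds for n = k, so T(k) = 5^k(k + 1) - 1.
Then T(k+1) = T(k) + (5^k(4k + 9)) = (5^k(k + 1) - 1) + (5^k(4k + 9)).
Simplifying, T(k+1) = 5·5^k·k + 10·5^k - 1 = 5^(k+1)((k+1) + 1) - 1,
which is the closed form with n = k+1.
By the principle of mathematical induction, the result holds for all n ≥ 1.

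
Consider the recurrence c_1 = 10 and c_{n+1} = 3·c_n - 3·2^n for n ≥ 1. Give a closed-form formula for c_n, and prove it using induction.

c_n = 3·2^n + 4·3^(n - 1)

Computing the first terms: c_1 = 10, c_2 = 24, c_3 = 60. This suggests c_n = 3·2^n + 4·3^(n - 1).
When n = 1: the formula gives 10 = 10 = c_1.
For the inductive step, assume it holds for an arbitrary i ≥ 1, so c_i = 3·2^i + 4·3^(i - 1).
Then c_{i+1} = 3·c_i - 3·2^i = 3·(3·2^i + 4·3^(i - 1)) - 3·2^i = 3·2^(i + 1) + 4·3^i = 3·2^(i+1) + 4·3^((i+1) - 1),
which is the claimed formula at n = i+1.
This completes the induction.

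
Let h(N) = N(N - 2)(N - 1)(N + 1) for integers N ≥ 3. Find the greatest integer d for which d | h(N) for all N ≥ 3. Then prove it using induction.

d = 24

Computing the first values: h(3) = 24 and h(4) = 120; gcd(24, 120) = 24, so d ≤ 24.
We prove 24 | N(N - 2)(N - 1)(N + 1) for all N ≥ 3 by induction on N.
Base case (N = 3): h(3) = 24 = 24·(1), so 24 | h(3).
For the inductive step, assume it holds for an arbitrary p ≥ 3, i.e. 24 | h(p). Then
h(p+1) − h(p) = (p-1)·p·(p+1)·(p+2) − (p-2)·(p-1)·p·(p+1) = (p-1)·p·(p+1)·[(p+2) − (p-2)] = 4·(p-1)·p·(p+1). The product of 3 consecutive integers is divisible by (3)! = 6, so h(p+1) − h(p) is divisible by 4·6 = 24. By the inductive hypothesis 24 | h(p), hence 24 | h(p+1).
By induction, the statement is established for all N ≥ 3.
Therefore the largest such d is 24.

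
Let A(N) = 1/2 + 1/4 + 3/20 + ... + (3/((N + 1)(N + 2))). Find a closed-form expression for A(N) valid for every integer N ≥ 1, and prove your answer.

A(N) = 3N/(2(N + 2))

We claim A(N) = 3N/(2(N + 2)) for all N ≥ 1.
When N = 1: A(1) = 1/2, and the closed form gives 1/2. They agree.
Inductive step: suppose the statement holds for some j ≥ 1, so A(j) = 3j/(2(j + 2)).
Then A(j+1) = A(j) + (3/((j + 2)(j + 3))) = (3j/(2(j + 2))) + (3/((j + 2)(j + 3))).
Simplifying, A(j+1) = 3(j + 1)/(2(j + 3)) = 3(j+1)/(2((j+1) + 2)),
which is the closed form with N = j+1.
Hence, by induction on N, the claim holds for every N ≥ 1.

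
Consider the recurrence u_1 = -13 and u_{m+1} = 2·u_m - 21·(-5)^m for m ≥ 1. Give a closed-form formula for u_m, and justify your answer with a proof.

u_m = 3(-5)^m + 2^m

Computing the first terms: u_1 = -13, u_2 = 79, u_3 = -367. This suggests u_m = 3(-5)^m + 2^m.
Base case (m = 1): the formula gives -13 = -13 = u_1.
Inductive step: assume the claim holds for m = i, so u_i = 3(-5)^i + 2^i.
Then u_{i+1} = 2·u_i - 21·(-5)^i = 2·(3(-5)^i + 2^i) - 21·(-5)^i = 3(-5)^(i + 1) + 2^(i + 1),
which is the claimed formula at m = i+1.
By induction, the statement is established for all m ≥ 1.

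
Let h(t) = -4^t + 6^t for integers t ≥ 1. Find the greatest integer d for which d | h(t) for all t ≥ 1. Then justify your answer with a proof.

d = 2

Computing the first values: h(1) = 2 and h(2) = 20; gcd(2, 20) = 2, so d ≤ 2.
We prove 2 | -4^t + 6^t for all t ≥ 1 by induction on t.
Base case (t = 1): h(1) = 2 = 2·(1), so 2 | h(1).
For the inductive step, assume it holds for an arbitrary m ≥ 1, i.e. 2 | h(m). Then
6^{m+1} − 4^{m+1} = 6·6^m − 4·4^m = 6·(6^m − 4^m) + (2)·4^m. The first term is divisible by 2 by the inductive hypothesis, and the second term (2)·4^m is divisible by 2 since 2 | 2. Hence 2 | h(m+1).
By the principle of mathematical induction, the result holds for all t ≥ 1.
Therefore the largest such d is 2.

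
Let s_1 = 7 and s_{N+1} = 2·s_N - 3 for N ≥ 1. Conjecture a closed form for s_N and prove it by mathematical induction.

Computing the first terms: s_1 = 7, s_2 = 11, s_3 = 19. This suggests s_N = 2^(N + 1) + 3.
Base case (N = 1): the formula gives 7 = 7 = s_1.
Inductive step: assume the claim holds for N = p, so s_p = 2^(p + 1) + 3.
Then s_{p+1} = 2·s_p - 3 = 2·(2^(p + 1) + 3) - 3 = 2^(p + 2) + 3 = 2^((p+1) + 1) + 3,
which is the claimed formula at N = p+1.
Hence, by induction on N, the claim holds for every N ≥ 1.

s_N = 2^(N + 1) + 3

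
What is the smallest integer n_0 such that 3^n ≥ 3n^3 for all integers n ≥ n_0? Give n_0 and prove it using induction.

n_0 = 6

At n = 5: 243 < 375, so the inequality fails and n_0 ≥ 6. We prove 3^n ≥ 3n^3 for all n ≥ 6.
When n = 6: 3^n = 729 and 3n^3 = 648, so 729 ≥ 648.
Inductive step: assume the claim holds for n = j, so 3^j ≥ 3j^3.
Then 3^(j + 1) = 3·(3^j) ≥ 3·(3j^3).
Also, for j ≥ 6 we have 3·(3j^3) ≥ 3(j+1)^3, since 3 ≥ (1 + 1/j)^3 for all j ≥ 6.
Combining, 3^(j + 1) ≥ 3(j+1)^3.
By induction, the statement is established for all n ≥ 6.
Hence the smallest such n_0 is 6.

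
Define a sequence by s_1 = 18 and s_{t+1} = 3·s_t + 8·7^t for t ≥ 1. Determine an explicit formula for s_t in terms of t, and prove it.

s_t = 4·3^(t - 1) + 2·7^t

Computing the first terms: s_1 = 18, s_2 = 110, s_3 = 722. This suggests s_t = 4·3^(t - 1) + 2·7^t.
When t = 1: the formula gives 18 = 18 = s_1.
Inductive step: suppose the statement holds for some i ≥ 1, so s_i = 4·3^(i - 1) + 2·7^i.
Then s_{i+1} = 3·s_i + 8·7^i = 3·(4·3^(i - 1) + 2·7^i) + 8·7^i = 4·3^i + 2·7^(i + 1) = 4·3^((i+1) - 1) + 2·7^(i+1),
which is the claimed formula at t = i+1.
By the principle of mathematical induction, the result holds for all t ≥ 1.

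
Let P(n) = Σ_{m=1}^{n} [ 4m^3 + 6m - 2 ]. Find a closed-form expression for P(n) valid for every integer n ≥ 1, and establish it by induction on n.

P(n) = n(n^3 + 2n^2 + 4n + 1)

We claim P(n) = n(n^3 + 2n^2 + 4n + 1) for all n ≥ 1.
Base case (n = 1): P(1) = 8, and the closed form gives 8. They agree.
Inductive step: assume the claim holds for n = m, so P(m) = m(m^3 + 2m^2 + 4m + 1).
Then P(m+1) = P(m) + (6m + 4(m + 1)^3 + 4) = (m(m^3 + 2m^2 + 4m + 1)) + (6m + 4(m + 1)^3 + 4).
Simplifying, P(m+1) = (m + 1)(m^3 + 5m^2 + 11m + 8) = (m+1)((m+1)^3 + 2(m+1)^2 + 4(m+1) + 1),
which is the closed form with n = m+1.
By induction, the statement is established for all n ≥ 1.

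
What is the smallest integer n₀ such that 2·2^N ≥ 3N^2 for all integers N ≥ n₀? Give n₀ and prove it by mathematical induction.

At N = 5: 64 < 75, so the inequality fails and n₀ ≥ 6. We prove 2·2^N ≥ 3N^2 for all N ≥ 6.
For the base case N = 6: 2·2^N = 128 and 3N^2 = 108, so 128 ≥ 108.
Inductive step: suppose the statement holds for some r ≥ 6, so 2·2^r ≥ 3r^2.
Then 2·2^(r + 1) = 2·(2·2^r) ≥ 2·(3r^2).
Also, for r ≥ 6 we have 2·(3r^2) ≥ 3(r+1)^2, since 2 ≥ (1 + 1/r)^2 for all r ≥ 6.
Combining, 2·2^(r + 1) ≥ 3(r+1)^2.
Hence, by induction on N, the claim holds for every N ≥ 6.
Hence the smallest such n₀ is 6.

n₀ = 6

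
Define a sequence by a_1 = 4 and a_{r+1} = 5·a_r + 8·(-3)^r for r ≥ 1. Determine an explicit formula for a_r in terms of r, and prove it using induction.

Computing the first terms: a_1 = 4, a_2 = -4, a_3 = 52. This suggests a_r = -(-3)^r + 5^(r - 1).
Base case (r = 1): the formula gives 4 = 4 = a_1.
Inductive step: suppose the statement holds for some p ≥ 1, so a_p = -(-3)^p + 5^(p - 1).
Then a_{p+1} = 5·a_p + 8·(-3)^p = 5·(-(-3)^p + 5^(p - 1)) + 8·(-3)^p = -(-3)^(p + 1) + 5^p = -(-3)^(p+1) + 5^((p+1) - 1),
which is the claimed formula at r = p+1.
By the principle of mathematical induction, the result holds for all r ≥ 1.

a_r = -(-3)^r + 5^(r - 1)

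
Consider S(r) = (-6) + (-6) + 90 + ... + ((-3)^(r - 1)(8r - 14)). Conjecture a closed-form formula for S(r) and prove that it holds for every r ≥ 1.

S(r) = (-3)^r(-2r + 3) - 3

We claim S(r) = (-3)^r(-2r + 3) - 3 for all r ≥ 1.
Base step (r = 1): S(1) = -6, and the closed form gives -6. They agree.
Inductive step: suppose the statement holds for some k ≥ 1, so S(k) = (-3)^k(-2k + 3) - 3.
Then S(k+1) = S(k) + ((-3)^k(8k - 6)) = ((-3)^k(-2k + 3) - 3) + ((-3)^k(8k - 6)).
Simplifying, S(k+1) = 6(-3)^k·k - 3(-3)^k - 3 = (-3)^(k+1)(-2(k+1) + 3) - 3,
which is the closed form with r = k+1.
Hence, by induction on r, the claim holds for every r ≥ 1.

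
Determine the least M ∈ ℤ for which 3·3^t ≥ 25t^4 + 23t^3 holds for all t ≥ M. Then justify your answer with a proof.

M = 11

At t = 10: 177147 < 273000, so the inequality fails and M ≥ 11. We prove 3·3^t ≥ 25t^4 + 23t^3 for all t ≥ 11.
Base case (t = 11): 3·3^t = 531441 and 25t^4 + 23t^3 = 396638, so 531441 ≥ 396638.
Suppose the result is true for t = r, so 3·3^r ≥ 25r^4 + 23r^3.
Then 3·3^(r + 1) = 3·(3·3^r) ≥ 3·(25r^4 + 23r^3).
Also, for r ≥ 11 we have 3·(25r^4 + 23r^3) ≥ 25(r+1)^4 + 23(r+1)^3, since 3·(25r^4 + 23r^3) − (25(r+1)^4 + 23(r+1)^3) = 50r^4 - 54r^3 - 219r^2 - 169r - 48, which is nonnegative for all r ≥ 11.
Combining, 3·3^(r + 1) ≥ 25(r+1)^4 + 23(r+1)^3.
Hence, by induction on t, the claim holds for every t ≥ 11.
Hence the smallest such M is 11.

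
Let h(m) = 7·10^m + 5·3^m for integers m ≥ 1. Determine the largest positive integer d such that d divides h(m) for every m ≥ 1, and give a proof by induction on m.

d = 5

Computing the first values: h(1) = 85 and h(2) = 745; gcd(85, 745) = 5, so d ≤ 5.
We prove 5 | 7·10^m + 5·3^m for all m ≥ 1 by induction on m.
When m = 1: h(1) = 85 = 5·(17), so 5 | h(1).
Inductive step: suppose the statement holds for some p ≥ 1, i.e. 5 | h(p). Then
h(p+1) − 10·h(p) = (7·10^(p+1) + 5·3^(p+1)) − 10·(7·10^p + 5·3^p) = (5)·3^p·(3 − 10) = (-35)·3^p. Since 5 | h(p) by the inductive hypothesis, 5 | 10·h(p); and 5 | -35 since -35 = 5·-7. Therefore 5 | h(p+1).
By induction, the statement is established for all m ≥ 1.
Therefore the largest such d is 5.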